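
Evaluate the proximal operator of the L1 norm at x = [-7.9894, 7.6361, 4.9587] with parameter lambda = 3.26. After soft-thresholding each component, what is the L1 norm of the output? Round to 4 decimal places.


Soft-thresholding with lambda = 3.26:
prox(-7.9894) = sign(-7.9894)*max(|-7.9894| - 3.26, 0) = -4.7294
prox(7.6361) = sign(7.6361)*max(|7.6361| - 3.26, 0) = 4.3761
prox(4.9587) = sign(4.9587)*max(|4.9587| - 3.26, 0) = 1.6987
prox(x) = [-4.7294, 4.3761, 1.6987]
||prox(x)||_1 = 4.7294 + 4.3761 + 1.6987 = 10.8042


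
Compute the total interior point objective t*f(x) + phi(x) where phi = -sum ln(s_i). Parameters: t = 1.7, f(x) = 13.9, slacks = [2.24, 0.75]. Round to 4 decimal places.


Step 1: Compute log-barrier.
ln values: [0.8065, -0.2877]
phi = -(0.8065 - 0.2877) = -0.5188
Step 2: Compute augmented objective.
t*f(x) = 1.7*13.9 = 23.63
Total = 23.63 - 0.5188 = 23.1112


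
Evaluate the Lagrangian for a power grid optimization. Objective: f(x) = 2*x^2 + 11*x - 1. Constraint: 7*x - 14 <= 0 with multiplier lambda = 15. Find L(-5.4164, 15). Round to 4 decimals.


Step 1: Evaluate f(x).
f(-5.4164) = 2*(-5.4164)^2 + 11*(-5.4164) - 1 = -1.9056
Step 2: Evaluate g(x).
g(-5.4164) = 7*-5.4164 - 14 = -51.9148
Step 3: Compute Lagrangian.
L = -1.9056 + 15*-51.9148 = -780.6276


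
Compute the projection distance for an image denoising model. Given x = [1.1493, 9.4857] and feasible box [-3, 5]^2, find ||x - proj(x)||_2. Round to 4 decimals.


Project each component onto [-3, 5].
clip(1.1493) = 1.1493, clip(9.4857) = 5.0
Projection = [1.1493, 5.0]
Squared diffs: [0.0, 20.1215]
Distance = sqrt(20.1215) = 4.4857


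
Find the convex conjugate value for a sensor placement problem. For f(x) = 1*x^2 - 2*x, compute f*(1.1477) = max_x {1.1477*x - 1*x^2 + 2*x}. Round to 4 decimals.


f*(y) = sup_x {y*x - a*x^2 - b*x} = sup_x {(y-b)*x - a*x^2}
FOC: (y - b) - 2a*x = 0 => x* = (y - b)/(2a)
x* = (1.1477 + 2)/(2*1) = 1.5739
f*(1.1477) = (y-b)^2/(4a) = (1.1477 + 2)^2/(4*1)
= 9.908/4 = 2.477


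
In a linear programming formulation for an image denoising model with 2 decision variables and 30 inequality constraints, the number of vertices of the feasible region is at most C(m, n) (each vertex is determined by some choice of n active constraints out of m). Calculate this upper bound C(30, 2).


Each vertex corresponds to some choice of n active constraints out of m, so the number of vertices is at most C(m, n) = m! / (n!(m-n)!).
m = 30, n = 2
Numerator: 30 * 29
Denominator: 2! = 2
C(30, 2) = 435


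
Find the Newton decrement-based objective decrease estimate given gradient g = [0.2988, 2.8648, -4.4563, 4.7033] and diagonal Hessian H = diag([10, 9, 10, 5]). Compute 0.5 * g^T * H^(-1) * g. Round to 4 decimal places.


Step 1: H is diagonal, so H^(-1) * g = [0.0299, 0.3183, -0.4456, 0.9407].
Step 2: g^T H^(-1) g = sum_i g_i^2 / H_ii
  = (0.2988)^2/10 + (2.8648)^2/9 + (-4.4563)^2/10 + (4.7033)^2/5
  = 0.0089 + 0.9119 + 1.9859 + 4.4242 = 7.3309
Step 3: Objective decrease = 0.5 * g^T H^(-1) g = 3.6654


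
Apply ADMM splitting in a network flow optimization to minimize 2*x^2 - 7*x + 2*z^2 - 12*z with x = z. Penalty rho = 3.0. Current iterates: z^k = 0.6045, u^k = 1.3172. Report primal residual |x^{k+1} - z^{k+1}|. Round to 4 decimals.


ADMM iteration with rho = 3.0, z^k = 0.6045, u^k = 1.3172
Step 1: x-update.
Minimize 2*x^2 - 7*x + (3.0/2)*(x - 0.6045 + 1.3172)^2
FOC: (2*2 + 3.0)*x = 7 + 3.0*(0.6045 - 1.3172)
x^{k+1} = 0.6946
Step 2: z-update.
Minimize 2*z^2 - 12*z + (3.0/2)*(0.6946 - z + 1.3172)^2
FOC: (2*2 + 3.0)*z = 12 + 3.0*(0.6946 + 1.3172)
z^{k+1} = 2.5765
Step 3: u-update.
u^{k+1} = 1.3172 + 0.6946 - 2.5765 = -0.5647
Step 4: Primal residual = |0.6946 - 2.5765| = 1.8819


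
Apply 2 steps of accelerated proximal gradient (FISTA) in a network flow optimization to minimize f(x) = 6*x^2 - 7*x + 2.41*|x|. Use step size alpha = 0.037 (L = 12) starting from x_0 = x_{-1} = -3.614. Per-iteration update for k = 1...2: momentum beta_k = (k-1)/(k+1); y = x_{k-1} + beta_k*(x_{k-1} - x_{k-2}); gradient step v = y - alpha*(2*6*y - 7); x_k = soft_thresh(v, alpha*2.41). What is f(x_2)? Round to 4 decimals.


FISTA on f(x) = 6*x^2 - 7*x + 2.41*|x|
L = 12, alpha = 0.037
Iteration 1: beta = 0.0, y = -3.614 + 0.0*(-3.614 + 3.614) = -3.614
  grad(y) = -50.368, v = y - alpha*grad = -1.7504
  prox(v) = soft_thresh(-1.7504, 0.0892) = -1.6612
Iteration 2: beta = 0.3333, y = -1.6612 + 0.3333*(-1.6612 + 3.614) = -1.0103
  grad(y) = -19.1234, v = y - alpha*grad = -0.3027
  prox(v) = soft_thresh(-0.3027, 0.0892) = -0.2135
f(x_2) = 6*(-0.2135)^2 - 7*(-0.2135) + 2.41*|-0.2135| = 2.2831


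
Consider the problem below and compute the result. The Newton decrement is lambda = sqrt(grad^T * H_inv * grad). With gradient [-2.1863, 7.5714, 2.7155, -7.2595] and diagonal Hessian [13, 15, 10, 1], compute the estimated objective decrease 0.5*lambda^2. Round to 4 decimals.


Step 1: H is diagonal, so H^(-1) * g = [-0.1682, 0.5048, 0.2716, -7.2595].
Step 2: g^T H^(-1) g = sum_i g_i^2 / H_ii
  = (-2.1863)^2/13 + (7.5714)^2/15 + (2.7155)^2/10 + (-7.2595)^2/1
  = 0.3677 + 3.8217 + 0.7374 + 52.7003 = 57.6272
Step 3: Objective decrease = 0.5 * g^T H^(-1) g = 28.8136


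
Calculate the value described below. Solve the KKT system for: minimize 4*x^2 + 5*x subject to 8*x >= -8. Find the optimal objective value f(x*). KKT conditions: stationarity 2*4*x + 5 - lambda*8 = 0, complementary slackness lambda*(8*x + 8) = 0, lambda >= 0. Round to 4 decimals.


Step 1: Try lambda = 0 (constraint inactive).
Stationarity: 2*4*x + 5 = 0
x* = -5/(2*4) = -0.625
Check constraint: 8*-0.625 = -5.0 >= -8 -- satisfied.
Step 2: Compute optimal value.
f(x*) = 4*(-0.625)^2 + 5*(-0.625) = -1.5625


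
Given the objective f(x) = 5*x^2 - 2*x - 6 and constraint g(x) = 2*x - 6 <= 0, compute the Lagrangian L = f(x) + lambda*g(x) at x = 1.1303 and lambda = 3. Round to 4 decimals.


Step 1: Evaluate f(x).
f(1.1303) = 5*1.1303^2 - 2*1.1303 - 6 = -1.8727
Step 2: Evaluate g(x).
g(1.1303) = 2*1.1303 - 6 = -3.7394
Step 3: Compute Lagrangian.
L = -1.8727 + 3*-3.7394 = -13.0909


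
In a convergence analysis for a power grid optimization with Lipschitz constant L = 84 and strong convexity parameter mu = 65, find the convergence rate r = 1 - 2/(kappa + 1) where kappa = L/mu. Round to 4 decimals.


Step 1: Compute the condition number.
kappa = L/mu = 84/65 = 1.2923
Step 2: Compute the convergence rate.
r = 1 - 2/(kappa + 1) = 1 - 2*mu/(L + mu) = (L - mu)/(L + mu) = 19/149 = 0.1275


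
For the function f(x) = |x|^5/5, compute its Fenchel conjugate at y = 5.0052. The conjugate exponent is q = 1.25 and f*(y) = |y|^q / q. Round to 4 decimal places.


The conjugate exponent q satisfies 1/p + 1/q = 1.
p = 5, so q = 5/(5 - 1) = 1.25
|y|^q = 5.0052^1.25 = 7.4865
f*(5.0052) = 7.4865 / 1.25 = 5.9892


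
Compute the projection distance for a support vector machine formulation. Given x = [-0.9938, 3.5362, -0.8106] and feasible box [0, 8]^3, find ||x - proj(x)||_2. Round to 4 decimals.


Project each component onto [0, 8].
clip(-0.9938) = 0.0, clip(3.5362) = 3.5362, clip(-0.8106) = 0.0
Projection = [0.0, 3.5362, 0.0]
Squared diffs: [0.9876, 0.0, 0.6571]
Distance = sqrt(1.6447) = 1.2825


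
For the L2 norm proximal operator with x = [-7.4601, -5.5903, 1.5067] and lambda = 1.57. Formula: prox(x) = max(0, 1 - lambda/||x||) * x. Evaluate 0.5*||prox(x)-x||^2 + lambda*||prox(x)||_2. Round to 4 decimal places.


Step 1: Compute ||x||.
||x|| = 9.4432
Step 2: Compute scaling factor.
scale = max(0, 1 - 1.57/9.4432) = 0.8337
Step 3: prox(x) = [-6.2198, -4.6609, 1.2562]
||prox(x)|| = 7.8732
Step 4: Proximal objective.
0.5*||prox-x||^2 = 1.2325
lambda*||prox|| = 12.3609
Total = 13.5934


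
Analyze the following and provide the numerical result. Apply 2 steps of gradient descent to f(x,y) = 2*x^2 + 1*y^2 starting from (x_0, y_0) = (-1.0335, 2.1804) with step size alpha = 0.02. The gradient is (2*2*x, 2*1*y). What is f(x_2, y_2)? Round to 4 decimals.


Gradient descent on f(x,y) = 2*x^2 + 1*y^2.
Starting point: (-1.0335, 2.1804), alpha = 0.02
Step 1: grad_x = 2*2*-1.0335 = -4.134, grad_y = 2*1*2.1804 = 4.3608
  x_1 = -1.0335 - 0.02*-4.134 = -0.9508
  y_1 = 2.1804 - 0.02*4.3608 = 2.0932
Step 2: grad_x = 2*2*-0.9508 = -3.8033, grad_y = 2*1*2.0932 = 4.1864
  x_2 = -0.9508 - 0.02*-3.8033 = -0.8748
  y_2 = 2.0932 - 0.02*4.1864 = 2.0095
f(-0.8748, 2.0095) = 2*(-0.8748)^2 + 1*2.0095^2 = 5.5683


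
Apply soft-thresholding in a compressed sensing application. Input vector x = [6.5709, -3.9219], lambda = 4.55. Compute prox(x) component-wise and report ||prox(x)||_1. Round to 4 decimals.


Soft-thresholding with lambda = 4.55:
prox(6.5709) = sign(6.5709)*max(|6.5709| - 4.55, 0) = 2.0209
prox(-3.9219) = sign(-3.9219)*max(|-3.9219| - 4.55, 0) = 0.0
prox(x) = [2.0209, 0.0]
||prox(x)||_1 = 2.0209 + 0.0 = 2.0209


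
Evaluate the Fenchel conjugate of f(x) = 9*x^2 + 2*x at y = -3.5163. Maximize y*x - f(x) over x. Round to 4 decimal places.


f*(y) = sup_x {y*x - a*x^2 - b*x} = sup_x {(y-b)*x - a*x^2}
FOC: (y - b) - 2a*x = 0 => x* = (y - b)/(2a)
x* = (-3.5163 - 2)/(2*9) = -0.3065
f*(-3.5163) = (y-b)^2/(4a) = (-3.5163 - 2)^2/(4*9)
= 30.4296/36 = 0.8453


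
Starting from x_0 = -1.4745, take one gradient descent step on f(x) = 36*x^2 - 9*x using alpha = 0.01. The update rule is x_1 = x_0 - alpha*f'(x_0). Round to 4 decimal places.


We compute the gradient at x_0 and apply the update.
f'(x) = 72*x - 9
f'(-1.4745) = 72*-1.4745 - 9 = -115.164
x_1 = -1.4745 - 0.01*-115.164 = -0.3229


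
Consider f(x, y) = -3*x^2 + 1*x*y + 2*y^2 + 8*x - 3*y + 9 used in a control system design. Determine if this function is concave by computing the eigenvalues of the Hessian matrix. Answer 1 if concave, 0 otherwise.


The Hessian of f(x,y) = -3*x^2 + 1*x*y + 2*y^2 + 8*x - 3*y + 9 is:
H = [[-6, 1], [1, 4]]
Trace = -6 + 4 = -2
Determinant = -6*4 - (1)^2 = -25
Discriminant = (-2)^2 - 4*-25 = 104.0
Eigenvalues: lambda_1 = -6.099, lambda_2 = 4.099
The function is not concave.

0


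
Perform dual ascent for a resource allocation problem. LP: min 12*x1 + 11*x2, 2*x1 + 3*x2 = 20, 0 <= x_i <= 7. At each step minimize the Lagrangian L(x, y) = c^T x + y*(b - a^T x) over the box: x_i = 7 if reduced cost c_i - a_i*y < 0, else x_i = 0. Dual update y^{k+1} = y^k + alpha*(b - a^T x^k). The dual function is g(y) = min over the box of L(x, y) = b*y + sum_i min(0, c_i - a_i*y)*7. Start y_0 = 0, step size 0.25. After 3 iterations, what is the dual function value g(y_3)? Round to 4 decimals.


Dual ascent for LP: min 12*x1 + 11*x2, 2*x1 + 3*x2 = 20, 0 <= x_i <= 7
Step 1: y^k = 0.0, reduced costs: (12.0, 11.0)
  x^k = (0.0, 0.0), subgradient = b - a^T x = 20.0
  y^{k+1} = 0.0 + 0.25*20.0 = 5.0
Step 2: y^k = 5.0, reduced costs: (2.0, -4.0)
  x^k = (0.0, 7.0), subgradient = b - a^T x = -1.0
  y^{k+1} = 5.0 + 0.25*-1.0 = 4.75
Step 3: y^k = 4.75, reduced costs: (2.5, -3.25)
  x^k = (0.0, 7.0), subgradient = b - a^T x = -1.0
  y^{k+1} = 4.75 + 0.25*-1.0 = 4.5
Dual objective at y_3 = 4.5: reduced costs (3.0, -2.5), box minimizer x = (0.0, 7.0)
g(y_3) = b*y + (c1 - a1*y)*x1 + (c2 - a2*y)*x2 = 20*4.5 + 3.0*0.0 + (-2.5)*7.0 = 90.0 + 0.0 - 17.5 = 72.5


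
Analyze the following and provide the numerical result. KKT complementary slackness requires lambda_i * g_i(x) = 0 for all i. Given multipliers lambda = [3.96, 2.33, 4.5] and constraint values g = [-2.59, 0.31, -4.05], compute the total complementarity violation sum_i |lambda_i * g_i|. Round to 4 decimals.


KKT complementary slackness check:
lambda_1 * g_1 = 3.96 * -2.59 = -10.2564
lambda_2 * g_2 = 2.33 * 0.31 = 0.7223
lambda_3 * g_3 = 4.5 * -4.05 = -18.225
Total violation = 10.2564 + 0.7223 + 18.225 = 29.2037


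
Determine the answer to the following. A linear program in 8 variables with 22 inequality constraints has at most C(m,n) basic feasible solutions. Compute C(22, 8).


Each vertex corresponds to some choice of n active constraints out of m, so the number of vertices is at most C(m, n) = m! / (n!(m-n)!).
m = 22, n = 8
Numerator: 22 * 21 * 20 * 19 * 18 * 17 * 16 * 15
Denominator: 8! = 40320
C(22, 8) = 319770


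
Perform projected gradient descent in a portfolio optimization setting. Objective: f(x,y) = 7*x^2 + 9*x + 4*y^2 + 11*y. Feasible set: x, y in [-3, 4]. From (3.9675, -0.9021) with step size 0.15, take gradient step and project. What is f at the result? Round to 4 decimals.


Step 1: Compute gradient at (3.9675, -0.9021).
grad_x = 2*7*3.9675 + 9 = 64.545
grad_y = 2*4*-0.9021 + 11 = 3.7832
Step 2: Gradient step.
x_raw = 3.9675 - 0.15*64.545 = -5.7143
y_raw = -0.9021 - 0.15*3.7832 = -1.4696
Step 3: Project onto [-3, 4].
x_proj = clip(-5.7143) = -3.0
y_proj = clip(-1.4696) = -1.4696
Step 4: Evaluate f.
f(-3.0, -1.4696) = 28.4733


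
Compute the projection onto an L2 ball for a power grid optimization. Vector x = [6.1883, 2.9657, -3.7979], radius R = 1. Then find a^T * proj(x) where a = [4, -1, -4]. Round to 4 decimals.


Step 1: Compute ||x|| (intermediates to 6 decimals).
||x|| = sqrt(6.1883^2 + 2.9657^2 + (-3.7979)^2) = 7.843117
Step 2: Project.
Since ||x|| > R, scale = R/||x|| = 1/7.843117 = 0.1275, proj(x) = scale * x
proj(x) = [0.789008, 0.378127, -0.484232]
Step 3: Dot product.
a^T * proj(x) = 4*0.789008 - 1*0.378127 - 4*(-0.484232) = 4.7148


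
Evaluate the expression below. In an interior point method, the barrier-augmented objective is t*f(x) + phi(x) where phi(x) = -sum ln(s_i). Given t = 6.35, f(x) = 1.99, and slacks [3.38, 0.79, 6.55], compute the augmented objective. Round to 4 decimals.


Step 1: Compute log-barrier.
ln values: [1.2179, -0.2357, 1.8795]
phi = -(1.2179 - 0.2357 + 1.8795) = -2.8616
Step 2: Compute augmented objective.
t*f(x) = 6.35*1.99 = 12.6365
Total = 12.6365 - 2.8616 = 9.7749


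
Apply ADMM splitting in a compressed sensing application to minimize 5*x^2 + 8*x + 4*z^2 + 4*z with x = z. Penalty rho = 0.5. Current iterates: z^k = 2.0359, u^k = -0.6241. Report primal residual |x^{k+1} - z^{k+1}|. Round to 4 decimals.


ADMM iteration with rho = 0.5, z^k = 2.0359, u^k = -0.6241
Step 1: x-update.
Minimize 5*x^2 + 8*x + (0.5/2)*(x - 2.0359 - 0.6241)^2
FOC: (2*5 + 0.5)*x = -8 + 0.5*(2.0359 + 0.6241)
x^{k+1} = -0.6352
Step 2: z-update.
Minimize 4*z^2 + 4*z + (0.5/2)*(-0.6352 - z - 0.6241)^2
FOC: (2*4 + 0.5)*z = -4 + 0.5*(-0.6352 - 0.6241)
z^{k+1} = -0.5447
Step 3: u-update.
u^{k+1} = -0.6241 - 0.6352 + 0.5447 = -0.7147
Step 4: Primal residual = |-0.6352 + 0.5447| = 0.0906


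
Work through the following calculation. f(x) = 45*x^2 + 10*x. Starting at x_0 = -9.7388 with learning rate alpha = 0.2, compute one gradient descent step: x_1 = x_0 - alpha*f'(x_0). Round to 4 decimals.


We compute the gradient at x_0 and apply the update.
f'(x) = 90*x + 10
f'(-9.7388) = 90*-9.7388 + 10 = -866.492
x_1 = -9.7388 - 0.2*-866.492 = 163.5596


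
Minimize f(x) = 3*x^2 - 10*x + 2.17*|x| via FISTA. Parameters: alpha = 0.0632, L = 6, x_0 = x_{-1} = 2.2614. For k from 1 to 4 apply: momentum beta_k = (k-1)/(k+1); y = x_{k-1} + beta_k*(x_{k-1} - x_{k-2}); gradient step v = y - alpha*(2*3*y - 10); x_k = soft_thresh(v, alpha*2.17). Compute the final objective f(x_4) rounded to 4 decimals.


FISTA on f(x) = 3*x^2 - 10*x + 2.17*|x|
L = 6, alpha = 0.0632
Iteration 1: beta = 0.0, y = 2.2614 + 0.0*(2.2614 - 2.2614) = 2.2614
  grad(y) = 3.5684, v = y - alpha*grad = 2.0359
  prox(v) = soft_thresh(2.0359, 0.1371) = 1.8987
Iteration 2: beta = 0.3333, y = 1.8987 + 0.3333*(1.8987 - 2.2614) = 1.7778
  grad(y) = 0.6671, v = y - alpha*grad = 1.7357
  prox(v) = soft_thresh(1.7357, 0.1371) = 1.5985
Iteration 3: beta = 0.5, y = 1.5985 + 0.5*(1.5985 - 1.8987) = 1.4484
  grad(y) = -1.3093, v = y - alpha*grad = 1.5312
  prox(v) = soft_thresh(1.5312, 0.1371) = 1.3941
Iteration 4: beta = 0.6, y = 1.3941 + 0.6*(1.3941 - 1.5985) = 1.2714
  grad(y) = -2.3719, v = y - alpha*grad = 1.4213
  prox(v) = soft_thresh(1.4213, 0.1371) = 1.2841
f(x_4) = 3*1.2841^2 - 10*1.2841 + 2.17*|1.2841| = -5.1078


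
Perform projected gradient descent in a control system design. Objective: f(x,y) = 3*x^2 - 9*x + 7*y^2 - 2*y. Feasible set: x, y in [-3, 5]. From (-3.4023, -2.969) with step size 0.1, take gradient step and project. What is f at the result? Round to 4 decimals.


Step 1: Compute gradient at (-3.4023, -2.969).
grad_x = 2*3*-3.4023 - 9 = -29.4138
grad_y = 2*7*-2.969 - 2 = -43.566
Step 2: Gradient step.
x_raw = -3.4023 - 0.1*-29.4138 = -0.4609
y_raw = -2.969 - 0.1*-43.566 = 1.3876
Step 3: Project onto [-3, 5].
x_proj = clip(-0.4609) = -0.4609
y_proj = clip(1.3876) = 1.3876
Step 4: Evaluate f.
f(-0.4609, 1.3876) = 15.4885


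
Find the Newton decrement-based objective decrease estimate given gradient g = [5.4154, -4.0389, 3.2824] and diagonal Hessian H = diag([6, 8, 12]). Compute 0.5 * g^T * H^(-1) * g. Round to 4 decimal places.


Step 1: H is diagonal, so H^(-1) * g = [0.9026, -0.5049, 0.2735].
Step 2: g^T H^(-1) g = sum_i g_i^2 / H_ii
  = (5.4154)^2/6 + (-4.0389)^2/8 + (3.2824)^2/12
  = 4.8878 + 2.0391 + 0.8978 = 7.8247
Step 3: Objective decrease = 0.5 * g^T H^(-1) g = 3.9123


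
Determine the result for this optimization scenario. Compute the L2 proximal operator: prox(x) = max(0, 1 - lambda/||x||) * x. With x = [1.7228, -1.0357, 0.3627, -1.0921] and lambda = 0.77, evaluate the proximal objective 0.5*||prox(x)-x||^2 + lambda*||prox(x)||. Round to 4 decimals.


Step 1: Compute ||x||.
||x|| = 2.3162
Step 2: Compute scaling factor.
scale = max(0, 1 - 0.77/2.3162) = 0.6676
Step 3: prox(x) = [1.1501, -0.6914, 0.2421, -0.729]
||prox(x)|| = 1.5462
Step 4: Proximal objective.
0.5*||prox-x||^2 = 0.2965
lambda*||prox|| = 1.1906
Total = 1.4871


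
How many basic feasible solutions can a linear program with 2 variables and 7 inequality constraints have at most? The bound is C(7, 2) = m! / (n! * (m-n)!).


Each vertex corresponds to some choice of n active constraints out of m, so the number of vertices is at most C(m, n) = m! / (n!(m-n)!).
m = 7, n = 2
Numerator: 7 * 6
Denominator: 2! = 2
C(7, 2) = 21


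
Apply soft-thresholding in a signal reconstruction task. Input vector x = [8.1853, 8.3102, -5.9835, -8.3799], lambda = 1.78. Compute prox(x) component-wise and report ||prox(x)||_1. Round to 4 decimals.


Soft-thresholding with lambda = 1.78:
prox(8.1853) = sign(8.1853)*max(|8.1853| - 1.78, 0) = 6.4053
prox(8.3102) = sign(8.3102)*max(|8.3102| - 1.78, 0) = 6.5302
prox(-5.9835) = sign(-5.9835)*max(|-5.9835| - 1.78, 0) = -4.2035
prox(-8.3799) = sign(-8.3799)*max(|-8.3799| - 1.78, 0) = -6.5999
prox(x) = [6.4053, 6.5302, -4.2035, -6.5999]
||prox(x)||_1 = 6.4053 + 6.5302 + 4.2035 + 6.5999 = 23.7389


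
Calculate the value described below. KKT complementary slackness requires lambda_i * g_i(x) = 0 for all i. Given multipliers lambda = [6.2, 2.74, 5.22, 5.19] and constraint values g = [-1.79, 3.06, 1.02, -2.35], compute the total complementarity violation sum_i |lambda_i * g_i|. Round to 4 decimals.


KKT complementary slackness check:
lambda_1 * g_1 = 6.2 * -1.79 = -11.098
lambda_2 * g_2 = 2.74 * 3.06 = 8.3844
lambda_3 * g_3 = 5.22 * 1.02 = 5.3244
lambda_4 * g_4 = 5.19 * -2.35 = -12.1965
Total violation = 11.098 + 8.3844 + 5.3244 + 12.1965 = 37.0033


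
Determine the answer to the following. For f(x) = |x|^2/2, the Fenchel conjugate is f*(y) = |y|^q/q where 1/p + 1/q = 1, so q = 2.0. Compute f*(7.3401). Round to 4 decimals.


The conjugate exponent q satisfies 1/p + 1/q = 1.
p = 2, so q = 2/(2 - 1) = 2.0
|y|^q = 7.3401^2.0 = 53.8771
f*(7.3401) = 53.8771 / 2.0 = 26.9385


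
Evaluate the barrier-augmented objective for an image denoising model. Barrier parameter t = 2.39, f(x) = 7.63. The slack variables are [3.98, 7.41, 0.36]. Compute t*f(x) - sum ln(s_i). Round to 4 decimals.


Step 1: Compute log-barrier.
ln values: [1.3813, 2.0028, -1.0217]
phi = -(1.3813 + 2.0028 - 1.0217) = -2.3625
Step 2: Compute augmented objective.
t*f(x) = 2.39*7.63 = 18.2357
Total = 18.2357 - 2.3625 = 15.8732


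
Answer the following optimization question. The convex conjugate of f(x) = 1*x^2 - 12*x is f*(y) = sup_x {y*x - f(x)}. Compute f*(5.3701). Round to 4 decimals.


f*(y) = sup_x {y*x - a*x^2 - b*x} = sup_x {(y-b)*x - a*x^2}
FOC: (y - b) - 2a*x = 0 => x* = (y - b)/(2a)
x* = (5.3701 + 12)/(2*1) = 8.6851
f*(5.3701) = (y-b)^2/(4a) = (5.3701 + 12)^2/(4*1)
= 301.7204/4 = 75.4301


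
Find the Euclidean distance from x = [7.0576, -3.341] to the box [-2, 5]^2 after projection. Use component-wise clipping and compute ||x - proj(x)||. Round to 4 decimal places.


Project each component onto [-2, 5].
clip(7.0576) = 5.0, clip(-3.341) = -2.0
Projection = [5.0, -2.0]
Squared diffs: [4.2337, 1.7983]
Distance = sqrt(6.032) = 2.456


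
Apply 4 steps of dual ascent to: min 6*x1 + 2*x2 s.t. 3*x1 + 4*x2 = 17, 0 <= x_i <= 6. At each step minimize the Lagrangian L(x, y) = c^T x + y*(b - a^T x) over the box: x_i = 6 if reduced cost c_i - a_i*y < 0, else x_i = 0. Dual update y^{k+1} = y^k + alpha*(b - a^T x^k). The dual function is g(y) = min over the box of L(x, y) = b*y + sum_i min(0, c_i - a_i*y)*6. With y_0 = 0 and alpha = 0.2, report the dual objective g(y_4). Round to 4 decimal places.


Dual ascent for LP: min 6*x1 + 2*x2, 3*x1 + 4*x2 = 17, 0 <= x_i <= 6
Step 1: y^k = 0.0, reduced costs: (6.0, 2.0)
  x^k = (0.0, 0.0), subgradient = b - a^T x = 17.0
  y^{k+1} = 0.0 + 0.2*17.0 = 3.4
Step 2: y^k = 3.4, reduced costs: (-4.2, -11.6)
  x^k = (6.0, 6.0), subgradient = b - a^T x = -25.0
  y^{k+1} = 3.4 + 0.2*-25.0 = -1.6
Step 3: y^k = -1.6, reduced costs: (10.8, 8.4)
  x^k = (0.0, 0.0), subgradient = b - a^T x = 17.0
  y^{k+1} = -1.6 + 0.2*17.0 = 1.8
Step 4: y^k = 1.8, reduced costs: (0.6, -5.2)
  x^k = (0.0, 6.0), subgradient = b - a^T x = -7.0
  y^{k+1} = 1.8 + 0.2*-7.0 = 0.4
Dual objective at y_4 = 0.4: reduced costs (4.8, 0.4), box minimizer x = (0.0, 0.0)
g(y_4) = b*y + (c1 - a1*y)*x1 + (c2 - a2*y)*x2 = 17*0.4 + 4.8*0.0 + 0.4*0.0 = 6.8 + 0.0 + 0.0 = 6.8


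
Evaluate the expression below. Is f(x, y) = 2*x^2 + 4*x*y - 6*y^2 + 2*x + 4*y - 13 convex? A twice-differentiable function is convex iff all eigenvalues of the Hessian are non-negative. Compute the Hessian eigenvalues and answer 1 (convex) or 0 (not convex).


The Hessian of f(x,y) = 2*x^2 + 4*x*y - 6*y^2 + 2*x + 4*y - 13 is:
H = [[4, 4], [4, -12]]
Trace = 4 - 12 = -8
Determinant = 4*-12 - (4)^2 = -64
Discriminant = (-8)^2 - 4*-64 = 320.0
Eigenvalues: lambda_1 = -12.9443, lambda_2 = 4.9443
The function is not convex.

0


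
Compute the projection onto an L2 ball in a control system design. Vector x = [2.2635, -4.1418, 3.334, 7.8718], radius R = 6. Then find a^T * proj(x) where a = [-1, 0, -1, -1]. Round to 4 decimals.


Step 1: Compute ||x|| (intermediates to 6 decimals).
||x|| = sqrt(2.2635^2 + (-4.1418)^2 + 3.334^2 + 7.8718^2) = 9.76518
Step 2: Project.
Since ||x|| > R, scale = R/||x|| = 6/9.76518 = 0.614428, proj(x) = scale * x
proj(x) = [1.390758, -2.544838, 2.048503, 4.836654]
Step 3: Dot product.
a^T * proj(x) = -1*1.390758 + 0*(-2.544838) - 1*2.048503 - 1*4.836654 = -8.2759


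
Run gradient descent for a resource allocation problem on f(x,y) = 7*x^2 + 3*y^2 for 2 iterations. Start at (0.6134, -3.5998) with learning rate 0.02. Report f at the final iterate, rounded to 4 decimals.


Gradient descent on f(x,y) = 7*x^2 + 3*y^2.
Starting point: (0.6134, -3.5998), alpha = 0.02
Step 1: grad_x = 2*7*0.6134 = 8.5876, grad_y = 2*3*-3.5998 = -21.5988
  x_1 = 0.6134 - 0.02*8.5876 = 0.4416
  y_1 = -3.5998 - 0.02*-21.5988 = -3.1678
Step 2: grad_x = 2*7*0.4416 = 6.1831, grad_y = 2*3*-3.1678 = -19.0069
  x_2 = 0.4416 - 0.02*6.1831 = 0.318
  y_2 = -3.1678 - 0.02*-19.0069 = -2.7877
f(0.318, -2.7877) = 7*0.318^2 + 3*(-2.7877)^2 = 24.0214


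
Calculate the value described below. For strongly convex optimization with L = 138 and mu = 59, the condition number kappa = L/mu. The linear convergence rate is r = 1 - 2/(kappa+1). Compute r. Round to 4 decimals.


Step 1: Compute the condition number.
kappa = L/mu = 138/59 = 2.339
Step 2: Compute the convergence rate.
r = 1 - 2/(kappa + 1) = 1 - 2*mu/(L + mu) = (L - mu)/(L + mu) = 79/197 = 0.401


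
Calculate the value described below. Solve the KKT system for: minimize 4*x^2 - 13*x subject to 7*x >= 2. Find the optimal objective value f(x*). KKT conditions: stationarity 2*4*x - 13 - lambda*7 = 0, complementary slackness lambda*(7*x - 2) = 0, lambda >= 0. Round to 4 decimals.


Step 1: Try lambda = 0 (constraint inactive).
Stationarity: 2*4*x - 13 = 0
x* = 13/(2*4) = 1.625
Check constraint: 7*1.625 = 11.375 >= 2 -- satisfied.
Step 2: Compute optimal value.
f(x*) = 4*1.625^2 - 13*1.625 = -10.5625


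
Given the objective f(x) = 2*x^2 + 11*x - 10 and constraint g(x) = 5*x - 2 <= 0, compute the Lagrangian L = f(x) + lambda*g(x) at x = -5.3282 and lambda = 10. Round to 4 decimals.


Step 1: Evaluate f(x).
f(-5.3282) = 2*(-5.3282)^2 + 11*(-5.3282) - 10 = -11.8308
Step 2: Evaluate g(x).
g(-5.3282) = 5*-5.3282 - 2 = -28.641
Step 3: Compute Lagrangian.
L = -11.8308 + 10*-28.641 = -298.2408


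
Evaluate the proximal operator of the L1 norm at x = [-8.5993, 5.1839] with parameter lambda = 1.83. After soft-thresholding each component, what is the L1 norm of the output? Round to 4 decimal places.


Soft-thresholding with lambda = 1.83:
prox(-8.5993) = sign(-8.5993)*max(|-8.5993| - 1.83, 0) = -6.7693
prox(5.1839) = sign(5.1839)*max(|5.1839| - 1.83, 0) = 3.3539
prox(x) = [-6.7693, 3.3539]
||prox(x)||_1 = 6.7693 + 3.3539 = 10.1232


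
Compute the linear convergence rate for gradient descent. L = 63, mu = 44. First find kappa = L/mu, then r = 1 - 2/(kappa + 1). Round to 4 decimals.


Step 1: Compute the condition number.
kappa = L/mu = 63/44 = 1.4318
Step 2: Compute the convergence rate.
r = 1 - 2/(kappa + 1) = 1 - 2*mu/(L + mu) = (L - mu)/(L + mu) = 19/107 = 0.1776


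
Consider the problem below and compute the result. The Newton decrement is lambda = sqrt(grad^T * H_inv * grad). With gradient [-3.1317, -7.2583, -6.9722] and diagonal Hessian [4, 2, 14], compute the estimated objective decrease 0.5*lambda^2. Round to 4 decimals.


Step 1: H is diagonal, so H^(-1) * g = [-0.7829, -3.6292, -0.498].
Step 2: g^T H^(-1) g = sum_i g_i^2 / H_ii
  = (-3.1317)^2/4 + (-7.2583)^2/2 + (-6.9722)^2/14
  = 2.4519 + 26.3415 + 3.4723 = 32.2656
Step 3: Objective decrease = 0.5 * g^T H^(-1) g = 16.1328


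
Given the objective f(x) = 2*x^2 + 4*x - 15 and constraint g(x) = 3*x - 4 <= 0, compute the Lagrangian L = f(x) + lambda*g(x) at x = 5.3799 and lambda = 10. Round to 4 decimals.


Step 1: Evaluate f(x).
f(5.3799) = 2*5.3799^2 + 4*5.3799 - 15 = 64.4062
Step 2: Evaluate g(x).
g(5.3799) = 3*5.3799 - 4 = 12.1397
Step 3: Compute Lagrangian.
L = 64.4062 + 10*12.1397 = 185.8032


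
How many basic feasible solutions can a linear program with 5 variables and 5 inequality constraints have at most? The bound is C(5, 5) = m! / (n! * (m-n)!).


Each vertex corresponds to some choice of n active constraints out of m, so the number of vertices is at most C(m, n) = m! / (n!(m-n)!).
m = 5, n = 5
Numerator: 5 * 4 * 3 * 2 * 1
Denominator: 5! = 120
C(5, 5) = 1


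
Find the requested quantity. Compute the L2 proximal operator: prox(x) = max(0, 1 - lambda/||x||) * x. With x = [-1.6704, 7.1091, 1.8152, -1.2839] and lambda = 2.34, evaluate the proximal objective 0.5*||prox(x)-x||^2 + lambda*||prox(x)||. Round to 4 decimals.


Step 1: Compute ||x||.
||x|| = 7.6337
Step 2: Compute scaling factor.
scale = max(0, 1 - 2.34/7.6337) = 0.6935
Step 3: prox(x) = [-1.1584, 4.9299, 1.2588, -0.8903]
||prox(x)|| = 5.2937
Step 4: Proximal objective.
0.5*||prox-x||^2 = 2.7378
lambda*||prox|| = 12.3873
Total = 15.125


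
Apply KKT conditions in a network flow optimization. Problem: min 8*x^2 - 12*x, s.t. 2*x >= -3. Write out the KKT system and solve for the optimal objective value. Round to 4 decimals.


Step 1: Try lambda = 0 (constraint inactive).
Stationarity: 2*8*x - 12 = 0
x* = 12/(2*8) = 0.75
Check constraint: 2*0.75 = 1.5 >= -3 -- satisfied.
Step 2: Compute optimal value.
f(x*) = 8*0.75^2 - 12*0.75 = -4.5


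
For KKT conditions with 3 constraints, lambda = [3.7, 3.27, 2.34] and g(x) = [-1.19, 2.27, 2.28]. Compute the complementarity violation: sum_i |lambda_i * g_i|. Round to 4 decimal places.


KKT complementary slackness check:
lambda_1 * g_1 = 3.7 * -1.19 = -4.403
lambda_2 * g_2 = 3.27 * 2.27 = 7.4229
lambda_3 * g_3 = 2.34 * 2.28 = 5.3352
Total violation = 4.403 + 7.4229 + 5.3352 = 17.1611


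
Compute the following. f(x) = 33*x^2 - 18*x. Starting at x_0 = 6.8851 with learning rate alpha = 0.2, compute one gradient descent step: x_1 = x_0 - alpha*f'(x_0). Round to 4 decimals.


We compute the gradient at x_0 and apply the update.
f'(x) = 66*x - 18
f'(6.8851) = 66*6.8851 - 18 = 436.4166
x_1 = 6.8851 - 0.2*436.4166 = -80.3982


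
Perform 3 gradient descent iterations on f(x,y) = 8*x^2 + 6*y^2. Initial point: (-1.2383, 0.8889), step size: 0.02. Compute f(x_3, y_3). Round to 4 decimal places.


Gradient descent on f(x,y) = 8*x^2 + 6*y^2.
Starting point: (-1.2383, 0.8889), alpha = 0.02
Step 1: grad_x = 2*8*-1.2383 = -19.8128, grad_y = 2*6*0.8889 = 10.6668
  x_1 = -1.2383 - 0.02*-19.8128 = -0.842
  y_1 = 0.8889 - 0.02*10.6668 = 0.6756
Step 2: grad_x = 2*8*-0.842 = -13.4727, grad_y = 2*6*0.6756 = 8.1068
  x_2 = -0.842 - 0.02*-13.4727 = -0.5726
  y_2 = 0.6756 - 0.02*8.1068 = 0.5134
Step 3: grad_x = 2*8*-0.5726 = -9.1614, grad_y = 2*6*0.5134 = 6.1611
  x_3 = -0.5726 - 0.02*-9.1614 = -0.3894
  y_3 = 0.5134 - 0.02*6.1611 = 0.3902
f(-0.3894, 0.3902) = 8*(-0.3894)^2 + 6*0.3902^2 = 2.1264


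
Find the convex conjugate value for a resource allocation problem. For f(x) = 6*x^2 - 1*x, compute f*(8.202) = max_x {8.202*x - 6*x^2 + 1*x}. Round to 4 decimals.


f*(y) = sup_x {y*x - a*x^2 - b*x} = sup_x {(y-b)*x - a*x^2}
FOC: (y - b) - 2a*x = 0 => x* = (y - b)/(2a)
x* = (8.202 + 1)/(2*6) = 0.7668
f*(8.202) = (y-b)^2/(4a) = (8.202 + 1)^2/(4*6)
= 84.6768/24 = 3.5282


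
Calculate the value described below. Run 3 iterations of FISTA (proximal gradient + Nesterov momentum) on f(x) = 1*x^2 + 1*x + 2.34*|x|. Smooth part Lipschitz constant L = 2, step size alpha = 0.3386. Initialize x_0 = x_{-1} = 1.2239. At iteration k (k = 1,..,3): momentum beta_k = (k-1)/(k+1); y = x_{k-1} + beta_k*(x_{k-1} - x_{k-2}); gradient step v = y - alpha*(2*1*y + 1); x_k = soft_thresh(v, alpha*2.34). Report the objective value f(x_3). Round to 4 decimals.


FISTA on f(x) = 1*x^2 + 1*x + 2.34*|x|
L = 2, alpha = 0.3386
Iteration 1: beta = 0.0, y = 1.2239 + 0.0*(1.2239 - 1.2239) = 1.2239
  grad(y) = 3.4478, v = y - alpha*grad = 0.0565
  prox(v) = soft_thresh(0.0565, 0.7923) = 0.0
Iteration 2: beta = 0.3333, y = 0.0 + 0.3333*(0.0 - 1.2239) = -0.408
  grad(y) = 0.1841, v = y - alpha*grad = -0.4703
  prox(v) = soft_thresh(-0.4703, 0.7923) = 0.0
Iteration 3: beta = 0.5, y = 0.0 + 0.5*(0.0 - 0.0) = 0.0
  grad(y) = 1.0, v = y - alpha*grad = -0.3386
  prox(v) = soft_thresh(-0.3386, 0.7923) = 0.0
f(x_3) = 1*0.0^2 + 1*0.0 + 2.34*|0.0| = 0.0


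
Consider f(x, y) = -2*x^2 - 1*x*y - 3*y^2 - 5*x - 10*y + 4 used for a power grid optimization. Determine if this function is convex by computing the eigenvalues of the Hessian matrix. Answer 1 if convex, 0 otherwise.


The Hessian of f(x,y) = -2*x^2 - 1*x*y - 3*y^2 - 5*x - 10*y + 4 is:
H = [[-4, -1], [-1, -6]]
Trace = -4 - 6 = -10
Determinant = -4*-6 - (-1)^2 = 23
Discriminant = (-10)^2 - 4*23 = 8.0
Eigenvalues: lambda_1 = -6.4142, lambda_2 = -3.5858
The function is not convex.

0


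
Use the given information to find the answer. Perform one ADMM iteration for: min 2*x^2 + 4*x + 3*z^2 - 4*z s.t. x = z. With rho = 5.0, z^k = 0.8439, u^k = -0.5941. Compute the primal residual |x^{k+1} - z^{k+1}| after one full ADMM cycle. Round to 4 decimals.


ADMM iteration with rho = 5.0, z^k = 0.8439, u^k = -0.5941
Step 1: x-update.
Minimize 2*x^2 + 4*x + (5.0/2)*(x - 0.8439 - 0.5941)^2
FOC: (2*2 + 5.0)*x = -4 + 5.0*(0.8439 + 0.5941)
x^{k+1} = 0.3544
Step 2: z-update.
Minimize 3*z^2 - 4*z + (5.0/2)*(0.3544 - z - 0.5941)^2
FOC: (2*3 + 5.0)*z = 4 + 5.0*(0.3544 - 0.5941)
z^{k+1} = 0.2547
Step 3: u-update.
u^{k+1} = -0.5941 + 0.3544 - 0.2547 = -0.4944
Step 4: Primal residual = |0.3544 - 0.2547| = 0.0997


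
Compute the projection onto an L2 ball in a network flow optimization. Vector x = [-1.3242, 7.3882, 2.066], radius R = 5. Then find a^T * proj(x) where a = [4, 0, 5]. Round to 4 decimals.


Step 1: Compute ||x|| (intermediates to 6 decimals).
||x|| = sqrt((-1.3242)^2 + 7.3882^2 + 2.066^2) = 7.785073
Step 2: Project.
Since ||x|| > R, scale = R/||x|| = 5/7.785073 = 0.642255, proj(x) = scale * x
proj(x) = [-0.850474, 4.745108, 1.326899]
Step 3: Dot product.
a^T * proj(x) = 4*(-0.850474) + 0*4.745108 + 5*1.326899 = 3.2326


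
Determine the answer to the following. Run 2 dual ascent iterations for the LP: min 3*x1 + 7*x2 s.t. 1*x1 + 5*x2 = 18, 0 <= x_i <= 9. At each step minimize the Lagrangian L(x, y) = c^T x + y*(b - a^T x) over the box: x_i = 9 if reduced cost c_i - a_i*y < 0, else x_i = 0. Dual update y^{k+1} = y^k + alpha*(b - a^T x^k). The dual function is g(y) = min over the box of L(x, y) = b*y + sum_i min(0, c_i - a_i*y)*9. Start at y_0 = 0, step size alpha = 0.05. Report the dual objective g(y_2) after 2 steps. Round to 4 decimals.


Dual ascent for LP: min 3*x1 + 7*x2, 1*x1 + 5*x2 = 18, 0 <= x_i <= 9
Step 1: y^k = 0.0, reduced costs: (3.0, 7.0)
  x^k = (0.0, 0.0), subgradient = b - a^T x = 18.0
  y^{k+1} = 0.0 + 0.05*18.0 = 0.9
Step 2: y^k = 0.9, reduced costs: (2.1, 2.5)
  x^k = (0.0, 0.0), subgradient = b - a^T x = 18.0
  y^{k+1} = 0.9 + 0.05*18.0 = 1.8
Dual objective at y_2 = 1.8: reduced costs (1.2, -2.0), box minimizer x = (0.0, 9.0)
g(y_2) = b*y + (c1 - a1*y)*x1 + (c2 - a2*y)*x2 = 18*1.8 + 1.2*0.0 + (-2.0)*9.0 = 32.4 + 0.0 - 18.0 = 14.4


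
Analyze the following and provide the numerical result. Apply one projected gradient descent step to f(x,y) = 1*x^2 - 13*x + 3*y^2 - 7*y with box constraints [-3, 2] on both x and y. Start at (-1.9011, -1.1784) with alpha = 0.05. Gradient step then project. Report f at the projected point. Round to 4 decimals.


Step 1: Compute gradient at (-1.9011, -1.1784).
grad_x = 2*1*-1.9011 - 13 = -16.8022
grad_y = 2*3*-1.1784 - 7 = -14.0704
Step 2: Gradient step.
x_raw = -1.9011 - 0.05*-16.8022 = -1.061
y_raw = -1.1784 - 0.05*-14.0704 = -0.4749
Step 3: Project onto [-3, 2].
x_proj = clip(-1.061) = -1.061
y_proj = clip(-0.4749) = -0.4749
Step 4: Evaluate f.
f(-1.061, -0.4749) = 18.9193


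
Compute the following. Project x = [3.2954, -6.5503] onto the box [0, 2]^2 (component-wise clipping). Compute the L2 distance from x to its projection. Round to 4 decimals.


Project each component onto [0, 2].
clip(3.2954) = 2.0, clip(-6.5503) = 0.0
Projection = [2.0, 0.0]
Squared diffs: [1.6781, 42.9064]
Distance = sqrt(44.5845) = 6.6772


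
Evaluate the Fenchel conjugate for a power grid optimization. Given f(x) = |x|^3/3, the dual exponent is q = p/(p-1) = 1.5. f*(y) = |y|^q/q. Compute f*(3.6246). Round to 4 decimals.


The conjugate exponent q satisfies 1/p + 1/q = 1.
p = 3, so q = 3/(3 - 1) = 1.5
|y|^q = 3.6246^1.5 = 6.9007
f*(3.6246) = 6.9007 / 1.5 = 4.6004


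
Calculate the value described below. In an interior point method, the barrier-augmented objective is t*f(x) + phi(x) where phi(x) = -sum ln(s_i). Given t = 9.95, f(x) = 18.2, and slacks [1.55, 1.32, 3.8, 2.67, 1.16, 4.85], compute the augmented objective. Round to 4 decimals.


Step 1: Compute log-barrier.
ln values: [0.4383, 0.2776, 1.335, 0.9821, 0.1484, 1.579]
phi = -(0.4383 + 0.2776 + 1.335 + 0.9821 + 0.1484 + 1.579) = -4.7604
Step 2: Compute augmented objective.
t*f(x) = 9.95*18.2 = 181.09
Total = 181.09 - 4.7604 = 176.3296


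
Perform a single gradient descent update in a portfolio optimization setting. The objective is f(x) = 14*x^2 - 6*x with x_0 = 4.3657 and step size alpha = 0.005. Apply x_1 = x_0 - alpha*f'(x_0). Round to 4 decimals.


We compute the gradient at x_0 and apply the update.
f'(x) = 28*x - 6
f'(4.3657) = 28*4.3657 - 6 = 116.2396
x_1 = 4.3657 - 0.005*116.2396 = 3.7845


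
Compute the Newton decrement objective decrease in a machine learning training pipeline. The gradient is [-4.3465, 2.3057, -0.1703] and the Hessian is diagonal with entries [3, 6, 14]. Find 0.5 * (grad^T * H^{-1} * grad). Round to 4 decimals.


Step 1: H is diagonal, so H^(-1) * g = [-1.4488, 0.3843, -0.0122].
Step 2: g^T H^(-1) g = sum_i g_i^2 / H_ii
  = (-4.3465)^2/3 + (2.3057)^2/6 + (-0.1703)^2/14
  = 6.2974 + 0.886 + 0.0021 = 7.1855
Step 3: Objective decrease = 0.5 * g^T H^(-1) g = 3.5927


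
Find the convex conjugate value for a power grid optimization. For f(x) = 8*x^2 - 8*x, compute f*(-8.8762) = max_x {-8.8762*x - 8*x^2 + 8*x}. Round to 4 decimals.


f*(y) = sup_x {y*x - a*x^2 - b*x} = sup_x {(y-b)*x - a*x^2}
FOC: (y - b) - 2a*x = 0 => x* = (y - b)/(2a)
x* = (-8.8762 + 8)/(2*8) = -0.0548
f*(-8.8762) = (y-b)^2/(4a) = (-8.8762 + 8)^2/(4*8)
= 0.7677/32 = 0.024


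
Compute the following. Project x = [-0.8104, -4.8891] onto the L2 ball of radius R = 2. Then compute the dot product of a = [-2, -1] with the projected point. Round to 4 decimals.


Step 1: Compute ||x|| (intermediates to 6 decimals).
||x|| = sqrt((-0.8104)^2 + (-4.8891)^2) = 4.955809
Step 2: Project.
Since ||x|| > R, scale = R/||x|| = 2/4.955809 = 0.403567, proj(x) = scale * x
proj(x) = [-0.327051, -1.973079]
Step 3: Dot product.
a^T * proj(x) = -2*(-0.327051) - 1*(-1.973079) = 2.6272


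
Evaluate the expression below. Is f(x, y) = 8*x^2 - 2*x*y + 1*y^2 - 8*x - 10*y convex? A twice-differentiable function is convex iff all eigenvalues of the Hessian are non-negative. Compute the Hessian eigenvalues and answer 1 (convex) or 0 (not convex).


The Hessian of f(x,y) = 8*x^2 - 2*x*y + 1*y^2 - 8*x - 10*y is:
H = [[16, -2], [-2, 2]]
Trace = 16 + 2 = 18
Determinant = 16*2 - (-2)^2 = 28
Discriminant = (18)^2 - 4*28 = 212.0
Eigenvalues: lambda_1 = 1.7199, lambda_2 = 16.2801
The function is convex.

1


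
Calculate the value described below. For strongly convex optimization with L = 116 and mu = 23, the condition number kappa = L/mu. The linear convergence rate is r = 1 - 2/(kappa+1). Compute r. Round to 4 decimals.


Step 1: Compute the condition number.
kappa = L/mu = 116/23 = 5.0435
Step 2: Compute the convergence rate.
r = 1 - 2/(kappa + 1) = 1 - 2*mu/(L + mu) = (L - mu)/(L + mu) = 93/139 = 0.6691


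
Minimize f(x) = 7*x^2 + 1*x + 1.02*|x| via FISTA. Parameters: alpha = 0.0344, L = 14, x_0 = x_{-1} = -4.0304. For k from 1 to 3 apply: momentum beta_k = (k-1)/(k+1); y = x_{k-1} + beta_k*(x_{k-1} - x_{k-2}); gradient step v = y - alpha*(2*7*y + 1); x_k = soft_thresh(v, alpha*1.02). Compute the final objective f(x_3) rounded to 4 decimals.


FISTA on f(x) = 7*x^2 + 1*x + 1.02*|x|
L = 14, alpha = 0.0344
Iteration 1: beta = 0.0, y = -4.0304 + 0.0*(-4.0304 + 4.0304) = -4.0304
  grad(y) = -55.4256, v = y - alpha*grad = -2.1238
  prox(v) = soft_thresh(-2.1238, 0.0351) = -2.0887
Iteration 2: beta = 0.3333, y = -2.0887 + 0.3333*(-2.0887 + 4.0304) = -1.4414
  grad(y) = -19.18, v = y - alpha*grad = -0.7816
  prox(v) = soft_thresh(-0.7816, 0.0351) = -0.7465
Iteration 3: beta = 0.5, y = -0.7465 + 0.5*(-0.7465 + 2.0887) = -0.0755
  grad(y) = -0.0568, v = y - alpha*grad = -0.0735
  prox(v) = soft_thresh(-0.0735, 0.0351) = -0.0384
f(x_3) = 7*(-0.0384)^2 + 1*(-0.0384) + 1.02*|-0.0384| = 0.0111


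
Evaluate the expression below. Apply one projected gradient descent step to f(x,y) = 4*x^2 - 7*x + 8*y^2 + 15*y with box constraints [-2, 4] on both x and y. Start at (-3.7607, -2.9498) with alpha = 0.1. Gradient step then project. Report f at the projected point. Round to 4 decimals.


Step 1: Compute gradient at (-3.7607, -2.9498).
grad_x = 2*4*-3.7607 - 7 = -37.0856
grad_y = 2*8*-2.9498 + 15 = -32.1968
Step 2: Gradient step.
x_raw = -3.7607 - 0.1*-37.0856 = -0.0521
y_raw = -2.9498 - 0.1*-32.1968 = 0.2699
Step 3: Project onto [-2, 4].
x_proj = clip(-0.0521) = -0.0521
y_proj = clip(0.2699) = 0.2699
Step 4: Evaluate f.
f(-0.0521, 0.2699) = 5.0067


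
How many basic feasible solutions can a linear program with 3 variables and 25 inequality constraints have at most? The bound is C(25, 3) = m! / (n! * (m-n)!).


Each vertex corresponds to some choice of n active constraints out of m, so the number of vertices is at most C(m, n) = m! / (n!(m-n)!).
m = 25, n = 3
Numerator: 25 * 24 * 23
Denominator: 3! = 6
C(25, 3) = 2300
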